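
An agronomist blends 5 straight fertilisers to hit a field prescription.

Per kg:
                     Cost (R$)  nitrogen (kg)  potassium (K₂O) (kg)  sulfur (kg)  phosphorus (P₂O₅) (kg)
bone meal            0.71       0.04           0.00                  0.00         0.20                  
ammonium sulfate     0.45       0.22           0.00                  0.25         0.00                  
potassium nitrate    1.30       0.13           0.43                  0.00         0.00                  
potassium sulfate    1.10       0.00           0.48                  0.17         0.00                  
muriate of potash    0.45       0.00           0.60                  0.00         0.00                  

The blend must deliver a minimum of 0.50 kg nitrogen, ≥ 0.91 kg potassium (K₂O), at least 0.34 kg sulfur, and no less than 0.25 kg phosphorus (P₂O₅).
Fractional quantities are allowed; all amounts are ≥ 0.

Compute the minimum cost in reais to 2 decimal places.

Let x1 = kg of bone meal, x2 = kg of ammonium sulfate, x3 = kg of potassium nitrate, x4 = kg of potassium sulfate, x5 = kg of muriate of potash.
min 0.71x1 + 0.45x2 + 1.3x3 + 1.1x4 + 0.45x5 with:
  0.04x1 + 0.22x2 + 0.13x3 ≥ 0.5   (nitrogen)
  0.43x3 + 0.48x4 + 0.6x5 ≥ 0.91   (potassium (K₂O))
  0.25x2 + 0.17x4 ≥ 0.34   (sulfur)
  0.2x1 ≥ 0.25   (phosphorus (P₂O₅))
  x1, x2, x3, x4, x5 ≥ 0.
The cheapest feasible vertex uses only bone meal, ammonium sulfate, muriate of potash; potassium nitrate, potassium sulfate are not used. Binding constraints: nitrogen, potassium (K₂O), phosphorus (P₂O₅).
Solving gives x1 = 1.25, x2 = 2.045, x5 = 1.517.
Hence cost = 0.71·1.25 + 0.45·2.045 + 0.45·1.517 = R$2.4904.

R$2.49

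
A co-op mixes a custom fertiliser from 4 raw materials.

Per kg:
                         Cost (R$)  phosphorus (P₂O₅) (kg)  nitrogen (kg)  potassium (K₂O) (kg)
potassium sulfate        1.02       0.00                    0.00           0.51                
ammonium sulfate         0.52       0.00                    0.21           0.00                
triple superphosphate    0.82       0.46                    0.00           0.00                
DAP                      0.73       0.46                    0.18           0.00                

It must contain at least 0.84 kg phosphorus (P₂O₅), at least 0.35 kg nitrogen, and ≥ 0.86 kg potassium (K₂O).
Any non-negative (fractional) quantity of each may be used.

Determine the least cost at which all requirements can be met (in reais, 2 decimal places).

R$3.11

This is a linear program. Let x1 = kg of potassium sulfate, x2 = kg of ammonium sulfate, x3 = kg of triple superphosphate, x4 = kg of DAP.
min 1.02x1 + 0.52x2 + 0.82x3 + 0.73x4 subject to:
  0.46x3 + 0.46x4 ≥ 0.84   (phosphorus (P₂O₅))
  0.21x2 + 0.18x4 ≥ 0.35   (nitrogen)
  0.51x1 ≥ 0.86   (potassium (K₂O))
  x1, x2, x3, x4 ≥ 0.
The optimal basis is {potassium sulfate, ammonium sulfate, DAP}; triple superphosphate drops out. Binding constraints: phosphorus (P₂O₅), nitrogen, potassium (K₂O).
Solving gives x1 = 1.686, x2 = 0.1014, x4 = 1.826.
Total cost: 1.02·1.686 + 0.52·0.1014 + 0.73·1.826 = 3.1054.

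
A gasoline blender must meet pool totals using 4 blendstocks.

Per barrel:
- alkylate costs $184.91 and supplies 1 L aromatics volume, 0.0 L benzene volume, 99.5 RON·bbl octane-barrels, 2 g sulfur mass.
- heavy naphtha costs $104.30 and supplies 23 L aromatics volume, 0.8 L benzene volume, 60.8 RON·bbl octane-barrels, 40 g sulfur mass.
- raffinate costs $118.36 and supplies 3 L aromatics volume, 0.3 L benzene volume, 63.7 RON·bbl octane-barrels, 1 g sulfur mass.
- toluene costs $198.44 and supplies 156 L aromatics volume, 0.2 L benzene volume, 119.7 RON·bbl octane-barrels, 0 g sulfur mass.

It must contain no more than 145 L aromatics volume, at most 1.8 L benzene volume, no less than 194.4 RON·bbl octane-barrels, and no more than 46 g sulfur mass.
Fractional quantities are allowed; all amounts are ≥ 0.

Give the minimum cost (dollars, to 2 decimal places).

$333.17

Set it up as a linear program. Let x1 = barrels of alkylate, x2 = barrels of heavy naphtha, x3 = barrels of raffinate, x4 = barrels of toluene.
Minimize 184.91x1 + 104.3x2 + 118.36x3 + 198.44x4 s.t.:
  1x1 + 23x2 + 3x3 + 156x4 ≤ 145   (aromatics volume)
  0.8x2 + 0.3x3 + 0.2x4 ≤ 1.8   (benzene volume)
  99.5x1 + 60.8x2 + 63.7x3 + 119.7x4 ≥ 194.4   (octane-barrels)
  2x1 + 40x2 + 1x3 ≤ 46   (sulfur mass)
  x1, x2, x3, x4 ≥ 0.
The cheapest feasible vertex uses only alkylate, heavy naphtha, toluene; raffinate is not used. The aromatics volume, octane-barrels, sulfur mass requirements are met with equality.
Solving gives x1 = 0.34704, x2 = 1.1326, x4 = 0.76027.
Objective = 184.91·0.34704 + 104.3·1.1326 + 198.44·0.76027 = 333.1693.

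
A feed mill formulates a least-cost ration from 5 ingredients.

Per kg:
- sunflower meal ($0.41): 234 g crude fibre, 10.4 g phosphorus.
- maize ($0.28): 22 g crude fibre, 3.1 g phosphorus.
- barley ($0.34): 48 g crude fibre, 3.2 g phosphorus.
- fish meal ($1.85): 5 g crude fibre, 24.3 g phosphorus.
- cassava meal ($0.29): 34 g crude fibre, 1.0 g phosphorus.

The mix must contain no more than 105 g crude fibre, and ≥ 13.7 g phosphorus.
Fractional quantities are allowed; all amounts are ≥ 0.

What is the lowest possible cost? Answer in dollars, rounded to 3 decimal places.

$0.875

This is a linear program. Let x1 = kg of sunflower meal, x2 = kg of maize, x3 = kg of barley, x4 = kg of fish meal, x5 = kg of cassava meal.
Minimize 0.41x1 + 0.28x2 + 0.34x3 + 1.85x4 + 0.29x5 with:
  234x1 + 22x2 + 48x3 + 5x4 + 34x5 ≤ 105   (crude fibre)
  10.4x1 + 3.1x2 + 3.2x3 + 24.3x4 + 1x5 ≥ 13.7   (phosphorus)
  x1, x2, x3, x4, x5 ≥ 0.
At the optimum only sunflower meal, fish meal are positive (maize, barley, cassava meal = 0). Binding constraints: crude fibre and phosphorus.
That vertex is x1 = 0.4407, x4 = 0.3752.
Total cost: 0.41·0.4407 + 1.85·0.3752 = 0.87481.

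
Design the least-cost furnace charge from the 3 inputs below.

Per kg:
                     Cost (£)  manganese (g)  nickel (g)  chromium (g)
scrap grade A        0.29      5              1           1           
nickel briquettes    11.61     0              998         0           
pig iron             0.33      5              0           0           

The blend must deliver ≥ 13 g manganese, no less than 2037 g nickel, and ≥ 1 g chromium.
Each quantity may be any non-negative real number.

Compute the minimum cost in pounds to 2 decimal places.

Treat it as an LP. Let x1 = kg of scrap grade A, x2 = kg of nickel briquettes, x3 = kg of pig iron.
Minimise 0.29x1 + 11.61x2 + 0.33x3 with:
  5x1 + 5x3 ≥ 13   (manganese)
  1x1 + 998x2 ≥ 2037   (nickel)
  1x1 ≥ 1   (chromium)
  x1, x2, x3 ≥ 0.
The cheapest feasible vertex uses only scrap grade A, nickel briquettes; pig iron is not used. The manganese and nickel requirements are met with equality.
So scrap grade A = 2.6 kg, nickel briquettes = 2.038 kg.
Objective = 0.29·2.6 + 11.61·2.038 = 24.4152.

£24.42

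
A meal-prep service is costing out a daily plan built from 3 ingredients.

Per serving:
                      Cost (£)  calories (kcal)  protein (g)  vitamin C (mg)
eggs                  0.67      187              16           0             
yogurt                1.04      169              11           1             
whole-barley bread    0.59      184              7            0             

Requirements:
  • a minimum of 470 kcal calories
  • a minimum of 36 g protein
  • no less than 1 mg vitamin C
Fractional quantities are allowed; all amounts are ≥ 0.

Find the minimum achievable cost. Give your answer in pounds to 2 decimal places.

Set it up as a linear program. Let x1 = servings of eggs, x2 = servings of yogurt, x3 = servings of whole-barley bread.
Minimize 0.67x1 + 1.04x2 + 0.59x3 s.t.:
  187x1 + 169x2 + 184x3 ≥ 470   (calories)
  16x1 + 11x2 + 7x3 ≥ 36   (protein)
  1x2 ≥ 1   (vitamin C)
  x1, x2, x3 ≥ 0.
All 3 inputs are positive at the optimum. There the calories, protein, vitamin C constraints are tight.
So eggs = 1.525 servings, yogurt = 1 serving, whole-barley bread = 0.08624 servings.
Cost = 0.67·1.525 + 1.04·1 + 0.59·0.08624 = 2.1126.

£2.11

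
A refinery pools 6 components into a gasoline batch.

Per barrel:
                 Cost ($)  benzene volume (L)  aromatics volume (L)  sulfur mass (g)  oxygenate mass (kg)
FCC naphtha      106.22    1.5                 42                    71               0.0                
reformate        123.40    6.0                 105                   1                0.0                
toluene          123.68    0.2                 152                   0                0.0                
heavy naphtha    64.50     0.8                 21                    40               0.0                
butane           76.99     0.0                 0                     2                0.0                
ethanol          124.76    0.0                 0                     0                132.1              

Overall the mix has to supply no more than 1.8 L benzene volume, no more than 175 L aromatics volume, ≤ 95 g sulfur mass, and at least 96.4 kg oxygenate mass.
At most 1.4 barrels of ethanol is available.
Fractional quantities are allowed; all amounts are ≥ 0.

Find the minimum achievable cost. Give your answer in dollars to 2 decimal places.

$91.04

Let x1 = barrels of FCC naphtha, x2 = barrels of reformate, x3 = barrels of toluene, x4 = barrels of heavy naphtha, x5 = barrels of butane, x6 = barrels of ethanol.
Minimise 106.22x1 + 123.4x2 + 123.68x3 + 64.5x4 + 76.99x5 + 124.76x6 subject to:
  1.5x1 + 6x2 + 0.2x3 + 0.8x4 ≤ 1.8   (benzene volume)
  42x1 + 105x2 + 152x3 + 21x4 ≤ 175   (aromatics volume)
  71x1 + 1x2 + 40x4 + 2x5 ≤ 95   (sulfur mass)
  132.1x6 ≥ 96.4   (oxygenate mass)
  x6 ≤ 1.4
  x1, x2, x3, x4, x5, x6 ≥ 0.
The optimal basis is {ethanol}; FCC naphtha, reformate, toluene, heavy naphtha, butane drop out. There the oxygenate mass constraint is tight.
That vertex is x6 = 0.72975.
Total cost: 124.76·0.72975 = 91.0436.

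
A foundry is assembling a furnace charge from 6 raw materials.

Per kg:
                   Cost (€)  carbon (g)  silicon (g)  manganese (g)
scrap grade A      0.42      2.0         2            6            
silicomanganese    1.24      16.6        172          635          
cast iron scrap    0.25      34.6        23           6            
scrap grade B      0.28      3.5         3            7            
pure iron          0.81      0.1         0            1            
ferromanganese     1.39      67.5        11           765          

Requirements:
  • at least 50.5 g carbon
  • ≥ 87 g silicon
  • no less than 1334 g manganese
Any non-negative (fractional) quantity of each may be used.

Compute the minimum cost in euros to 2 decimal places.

Let x1 = kg of scrap grade A, x2 = kg of silicomanganese, x3 = kg of cast iron scrap, x4 = kg of scrap grade B, x5 = kg of pure iron, x6 = kg of ferromanganese.
Minimize 0.42x1 + 1.24x2 + 0.25x3 + 0.28x4 + 0.81x5 + 1.39x6 with:
  2x1 + 16.6x2 + 34.6x3 + 3.5x4 + 0.1x5 + 67.5x6 ≥ 50.5   (carbon)
  2x1 + 172x2 + 23x3 + 3x4 + 11x6 ≥ 87   (silicon)
  6x1 + 635x2 + 6x3 + 7x4 + 1x5 + 765x6 ≥ 1334   (manganese)
  x1, x2, x3, x4, x5, x6 ≥ 0.
The cheapest feasible vertex uses only silicomanganese, ferromanganese; scrap grade A, cast iron scrap, scrap grade B, pure iron are not used. There the silicon and manganese constraints are tight.
Optimal quantities: silicomanganese = 0.4164 kg, ferromanganese = 1.398 kg.
Hence cost = 1.24·0.4164 + 1.39·1.398 = €2.4596.

€2.46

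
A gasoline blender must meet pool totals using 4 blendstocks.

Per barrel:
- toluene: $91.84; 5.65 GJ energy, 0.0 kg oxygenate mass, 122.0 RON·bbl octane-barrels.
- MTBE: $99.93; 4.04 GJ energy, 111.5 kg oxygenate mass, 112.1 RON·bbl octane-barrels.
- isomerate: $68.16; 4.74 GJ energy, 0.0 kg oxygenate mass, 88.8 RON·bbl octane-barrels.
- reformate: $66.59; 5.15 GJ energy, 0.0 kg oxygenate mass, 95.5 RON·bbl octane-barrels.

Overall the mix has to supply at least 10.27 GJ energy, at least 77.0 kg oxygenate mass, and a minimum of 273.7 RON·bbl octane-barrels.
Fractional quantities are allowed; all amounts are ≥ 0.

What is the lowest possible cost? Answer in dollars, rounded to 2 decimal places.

This is a linear program. Let x1 = barrels of toluene, x2 = barrels of MTBE, x3 = barrels of isomerate, x4 = barrels of reformate.
min 91.84x1 + 99.93x2 + 68.16x3 + 66.59x4 s.t.:
  5.65x1 + 4.04x2 + 4.74x3 + 5.15x4 ≥ 10.27   (energy)
  111.5x2 ≥ 77   (oxygenate mass)
  122x1 + 112.1x2 + 88.8x3 + 95.5x4 ≥ 273.7   (octane-barrels)
  x1, x2, x3, x4 ≥ 0.
The optimal basis is {MTBE, reformate}; toluene, isomerate drop out. There the oxygenate mass and octane-barrels constraints are tight.
Solving gives x2 = 0.690583, x4 = 2.05535.
Total cost: 99.93·0.690583 + 66.59·2.05535 = 205.8757.

$205.88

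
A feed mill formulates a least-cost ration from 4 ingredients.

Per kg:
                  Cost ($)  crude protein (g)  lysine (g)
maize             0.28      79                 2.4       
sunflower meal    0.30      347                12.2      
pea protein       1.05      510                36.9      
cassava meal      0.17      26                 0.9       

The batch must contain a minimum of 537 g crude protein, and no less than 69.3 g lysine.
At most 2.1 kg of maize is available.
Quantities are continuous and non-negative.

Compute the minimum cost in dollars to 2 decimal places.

Let x1 = kg of maize, x2 = kg of sunflower meal, x3 = kg of pea protein, x4 = kg of cassava meal.
Minimize 0.28x1 + 0.3x2 + 1.05x3 + 0.17x4 s.t.:
  79x1 + 347x2 + 510x3 + 26x4 ≥ 537   (crude protein)
  2.4x1 + 12.2x2 + 36.9x3 + 0.9x4 ≥ 69.3   (lysine)
  x1 ≤ 2.1
  x1, x2, x3, x4 ≥ 0.
The cheapest feasible vertex uses only sunflower meal; maize, pea protein, cassava meal are not used. Binding constraint: lysine.
So sunflower meal = 5.68 kg.
Cost = 0.3·5.68 = 1.7040.

$1.70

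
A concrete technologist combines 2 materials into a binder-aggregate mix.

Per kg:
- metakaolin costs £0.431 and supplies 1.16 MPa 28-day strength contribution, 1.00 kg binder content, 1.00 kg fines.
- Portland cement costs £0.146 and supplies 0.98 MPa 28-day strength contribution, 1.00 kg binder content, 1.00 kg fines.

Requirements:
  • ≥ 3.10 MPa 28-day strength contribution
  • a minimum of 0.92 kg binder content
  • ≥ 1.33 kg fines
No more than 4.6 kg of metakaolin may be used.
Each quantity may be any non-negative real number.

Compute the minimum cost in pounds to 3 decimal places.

£0.462

Set it up as a linear program. Let x1 = kg of metakaolin, x2 = kg of Portland cement.
Minimise 0.431x1 + 0.146x2 with:
  1.16x1 + 0.98x2 ≥ 3.1   (28-day strength contribution)
  1x1 + 1x2 ≥ 0.92   (binder content)
  1x1 + 1x2 ≥ 1.33   (fines)
  x1 ≤ 4.6
  x1, x2 ≥ 0.
The cheapest feasible vertex uses only Portland cement; metakaolin is not used. Binding constraint: 28-day strength contribution.
Solving gives x2 = 3.163.
Hence cost = 0.146·3.163 = £0.46180.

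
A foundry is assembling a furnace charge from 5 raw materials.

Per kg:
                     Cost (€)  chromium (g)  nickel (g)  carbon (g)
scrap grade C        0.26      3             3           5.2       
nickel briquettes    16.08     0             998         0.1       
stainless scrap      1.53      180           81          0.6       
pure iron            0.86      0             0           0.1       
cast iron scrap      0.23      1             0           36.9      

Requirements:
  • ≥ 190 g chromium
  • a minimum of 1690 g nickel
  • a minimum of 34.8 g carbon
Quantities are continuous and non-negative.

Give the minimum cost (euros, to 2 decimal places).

Let x1 = kg of scrap grade C, x2 = kg of nickel briquettes, x3 = kg of stainless scrap, x4 = kg of pure iron, x5 = kg of cast iron scrap.
min 0.26x1 + 16.08x2 + 1.53x3 + 0.86x4 + 0.23x5 with:
  3x1 + 180x3 + 1x5 ≥ 190   (chromium)
  3x1 + 998x2 + 81x3 ≥ 1690   (nickel)
  5.2x1 + 0.1x2 + 0.6x3 + 0.1x4 + 36.9x5 ≥ 34.8   (carbon)
  x1, x2, x3, x4, x5 ≥ 0.
At the optimum only nickel briquettes, stainless scrap, cast iron scrap are positive (scrap grade C, pure iron = 0). The chromium, nickel, carbon requirements are met with equality.
That vertex is x2 = 1.608, x3 = 1.05, x5 = 0.9217.
Cost = 16.08·1.608 + 1.53·1.05 + 0.23·0.9217 = 27.6751.

€27.68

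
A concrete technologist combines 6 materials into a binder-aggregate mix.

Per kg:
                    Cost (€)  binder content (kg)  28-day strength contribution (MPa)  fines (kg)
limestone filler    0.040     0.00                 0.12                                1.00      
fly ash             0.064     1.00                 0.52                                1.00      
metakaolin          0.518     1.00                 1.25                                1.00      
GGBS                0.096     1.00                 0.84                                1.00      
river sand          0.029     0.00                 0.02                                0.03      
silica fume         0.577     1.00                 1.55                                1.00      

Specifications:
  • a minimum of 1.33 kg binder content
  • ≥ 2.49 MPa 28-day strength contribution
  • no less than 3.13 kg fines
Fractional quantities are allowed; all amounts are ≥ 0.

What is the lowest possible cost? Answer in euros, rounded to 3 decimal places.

€0.287

Set it up as a linear program. Let x1 = kg of limestone filler, x2 = kg of fly ash, x3 = kg of metakaolin, x4 = kg of GGBS, x5 = kg of river sand, x6 = kg of silica fume.
Minimise 0.04x1 + 0.064x2 + 0.518x3 + 0.096x4 + 0.029x5 + 0.577x6 subject to:
  1x2 + 1x3 + 1x4 + 1x6 ≥ 1.33   (binder content)
  0.12x1 + 0.52x2 + 1.25x3 + 0.84x4 + 0.02x5 + 1.55x6 ≥ 2.49   (28-day strength contribution)
  1x1 + 1x2 + 1x3 + 1x4 + 0.03x5 + 1x6 ≥ 3.13   (fines)
  x1, x2, x3, x4, x5, x6 ≥ 0.
At the optimum only fly ash, GGBS are positive (limestone filler, metakaolin, river sand, silica fume = 0). There the 28-day strength contribution and fines constraints are tight.
So fly ash = 0.435 kg, GGBS = 2.695 kg.
Cost = 0.064·0.435 + 0.096·2.695 = 0.28656.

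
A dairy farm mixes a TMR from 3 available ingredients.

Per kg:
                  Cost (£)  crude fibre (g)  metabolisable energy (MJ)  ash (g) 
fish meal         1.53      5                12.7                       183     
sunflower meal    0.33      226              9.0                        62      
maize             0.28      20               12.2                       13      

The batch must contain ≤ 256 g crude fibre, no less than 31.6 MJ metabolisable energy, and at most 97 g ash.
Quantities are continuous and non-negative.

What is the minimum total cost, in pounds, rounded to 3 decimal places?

£0.725

Set it up as a linear program. Let x1 = kg of fish meal, x2 = kg of sunflower meal, x3 = kg of maize.
min 1.53x1 + 0.33x2 + 0.28x3 s.t.:
  5x1 + 226x2 + 20x3 ≤ 256   (crude fibre)
  12.7x1 + 9x2 + 12.2x3 ≥ 31.6   (metabolisable energy)
  183x1 + 62x2 + 13x3 ≤ 97   (ash)
  x1, x2, x3 ≥ 0.
The optimal basis is {maize}; fish meal, sunflower meal drop out. Binding constraint: metabolisable energy.
That vertex is x3 = 2.59.
Hence cost = 0.28·2.59 = £0.72520.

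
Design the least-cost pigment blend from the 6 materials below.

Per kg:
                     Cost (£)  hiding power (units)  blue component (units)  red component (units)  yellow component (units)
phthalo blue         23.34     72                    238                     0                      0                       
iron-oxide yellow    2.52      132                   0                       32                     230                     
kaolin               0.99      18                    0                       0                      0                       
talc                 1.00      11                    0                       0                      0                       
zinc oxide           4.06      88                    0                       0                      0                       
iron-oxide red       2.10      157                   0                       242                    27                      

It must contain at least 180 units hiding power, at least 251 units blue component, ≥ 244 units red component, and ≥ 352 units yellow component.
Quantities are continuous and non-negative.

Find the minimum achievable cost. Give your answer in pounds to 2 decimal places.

£29.95

Set it up as a linear program. Let x1 = kg of phthalo blue, x2 = kg of iron-oxide yellow, x3 = kg of kaolin, x4 = kg of talc, x5 = kg of zinc oxide, x6 = kg of iron-oxide red.
Minimize 23.34x1 + 2.52x2 + 0.99x3 + 1x4 + 4.06x5 + 2.1x6 with:
  72x1 + 132x2 + 18x3 + 11x4 + 88x5 + 157x6 ≥ 180   (hiding power)
  238x1 ≥ 251   (blue component)
  32x2 + 242x6 ≥ 244   (red component)
  230x2 + 27x6 ≥ 352   (yellow component)
  x1, x2, x3, x4, x5, x6 ≥ 0.
At the optimum only phthalo blue, iron-oxide yellow, iron-oxide red are positive (kaolin, talc, zinc oxide = 0). The blue component, red component, yellow component requirements are met with equality.
That vertex is x1 = 1.0546, x2 = 1.4343, x6 = 0.8186.
Cost = 23.34·1.0546 + 2.52·1.4343 + 2.1·0.8186 = 29.9479.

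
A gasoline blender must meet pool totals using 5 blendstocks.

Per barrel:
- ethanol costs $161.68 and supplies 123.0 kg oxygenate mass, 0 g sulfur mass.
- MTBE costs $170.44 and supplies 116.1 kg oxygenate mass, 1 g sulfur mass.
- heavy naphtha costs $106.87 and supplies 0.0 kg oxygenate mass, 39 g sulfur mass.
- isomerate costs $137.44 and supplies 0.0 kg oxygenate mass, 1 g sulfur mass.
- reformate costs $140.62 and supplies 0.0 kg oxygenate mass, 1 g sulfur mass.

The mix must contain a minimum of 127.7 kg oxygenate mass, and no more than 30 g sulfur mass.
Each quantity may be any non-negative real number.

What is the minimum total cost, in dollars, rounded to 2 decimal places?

Set it up as a linear program. Let x1 = barrels of ethanol, x2 = barrels of MTBE, x3 = barrels of heavy naphtha, x4 = barrels of isomerate, x5 = barrels of reformate.
Minimize 161.68x1 + 170.44x2 + 106.87x3 + 137.44x4 + 140.62x5 s.t.:
  123x1 + 116.1x2 ≥ 127.7   (oxygenate mass)
  1x2 + 39x3 + 1x4 + 1x5 ≤ 30   (sulfur mass)
  x1, x2, x3, x4, x5 ≥ 0.
The cheapest feasible vertex uses only ethanol; MTBE, heavy naphtha, isomerate, reformate are not used. The oxygenate mass requirement is met with equality.
Optimal quantities: ethanol = 1.0382 barrels.
Objective = 161.68·1.0382 = 167.8562.

$167.86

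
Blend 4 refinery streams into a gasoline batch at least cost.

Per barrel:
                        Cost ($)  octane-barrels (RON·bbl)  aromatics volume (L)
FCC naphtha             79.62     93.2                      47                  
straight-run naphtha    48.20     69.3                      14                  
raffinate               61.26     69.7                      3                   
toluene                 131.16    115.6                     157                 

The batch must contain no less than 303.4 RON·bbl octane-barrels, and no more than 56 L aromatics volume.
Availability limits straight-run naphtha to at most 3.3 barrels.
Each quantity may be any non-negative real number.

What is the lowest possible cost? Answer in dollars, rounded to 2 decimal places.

$224.37

Set it up as a linear program. Let x1 = barrels of FCC naphtha, x2 = barrels of straight-run naphtha, x3 = barrels of raffinate, x4 = barrels of toluene.
Minimize 79.62x1 + 48.2x2 + 61.26x3 + 131.16x4 subject to:
  93.2x1 + 69.3x2 + 69.7x3 + 115.6x4 ≥ 303.4   (octane-barrels)
  47x1 + 14x2 + 3x3 + 157x4 ≤ 56   (aromatics volume)
  x2 ≤ 3.3
  x1, x2, x3, x4 ≥ 0.
The minimum-cost mix takes nothing from toluene — only FCC naphtha, straight-run naphtha, raffinate. The octane-barrels, aromatics volume, the straight-run naphtha cap requirements are met with equality.
So FCC naphtha = 0.15317 barrels, straight-run naphtha = 3.3 barrels, raffinate = 0.86707 barrels.
Total cost: 79.62·0.15317 + 48.2·3.3 + 61.26·0.86707 = 224.3721.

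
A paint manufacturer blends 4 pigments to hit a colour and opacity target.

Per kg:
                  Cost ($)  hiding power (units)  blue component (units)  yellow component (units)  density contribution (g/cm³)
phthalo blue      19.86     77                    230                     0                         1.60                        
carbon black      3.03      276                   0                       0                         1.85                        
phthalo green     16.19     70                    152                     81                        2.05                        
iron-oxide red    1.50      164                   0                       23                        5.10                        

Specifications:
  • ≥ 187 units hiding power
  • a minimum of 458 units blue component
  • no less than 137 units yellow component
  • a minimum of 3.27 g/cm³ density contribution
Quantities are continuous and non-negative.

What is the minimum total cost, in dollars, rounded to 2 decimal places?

Let x1 = kg of phthalo blue, x2 = kg of carbon black, x3 = kg of phthalo green, x4 = kg of iron-oxide red.
Minimise 19.86x1 + 3.03x2 + 16.19x3 + 1.5x4 with:
  77x1 + 276x2 + 70x3 + 164x4 ≥ 187   (hiding power)
  230x1 + 152x3 ≥ 458   (blue component)
  81x3 + 23x4 ≥ 137   (yellow component)
  1.6x1 + 1.85x2 + 2.05x3 + 5.1x4 ≥ 3.27   (density contribution)
  x1, x2, x3, x4 ≥ 0.
The minimum-cost mix takes nothing from carbon black — only phthalo blue, phthalo green, iron-oxide red. Binding constraints: hiding power, blue component, yellow component.
Solving gives x1 = 0.8751, x3 = 1.689, x4 = 0.008467.
Objective = 19.86·0.8751 + 16.19·1.689 + 1.5·0.008467 = 44.7371.

$44.74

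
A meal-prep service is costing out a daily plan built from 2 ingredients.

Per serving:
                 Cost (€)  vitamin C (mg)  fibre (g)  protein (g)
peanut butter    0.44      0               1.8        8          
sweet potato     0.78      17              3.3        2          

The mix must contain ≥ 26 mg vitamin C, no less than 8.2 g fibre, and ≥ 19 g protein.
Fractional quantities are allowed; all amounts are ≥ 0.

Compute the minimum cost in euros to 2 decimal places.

€2.07

Let x1 = servings of peanut butter, x2 = servings of sweet potato.
Minimize 0.44x1 + 0.78x2 s.t.:
  17x2 ≥ 26   (vitamin C)
  1.8x1 + 3.3x2 ≥ 8.2   (fibre)
  8x1 + 2x2 ≥ 19   (protein)
  x1, x2 ≥ 0.
Both inputs are positive at the optimum. The vitamin C and protein requirements are met with equality.
Optimal quantities: peanut butter = 1.993 servings, sweet potato = 1.529 servings.
Hence cost = 0.44·1.993 + 0.78·1.529 = €2.0695.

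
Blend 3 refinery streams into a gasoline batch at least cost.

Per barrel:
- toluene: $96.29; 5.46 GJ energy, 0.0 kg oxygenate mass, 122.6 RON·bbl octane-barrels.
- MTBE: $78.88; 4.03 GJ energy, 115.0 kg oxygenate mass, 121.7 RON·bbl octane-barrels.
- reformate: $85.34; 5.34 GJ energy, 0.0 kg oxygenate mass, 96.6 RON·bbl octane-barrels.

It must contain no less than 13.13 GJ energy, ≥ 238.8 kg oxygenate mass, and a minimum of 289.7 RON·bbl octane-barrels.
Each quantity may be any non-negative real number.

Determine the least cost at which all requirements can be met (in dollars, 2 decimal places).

Let x1 = barrels of toluene, x2 = barrels of MTBE, x3 = barrels of reformate.
min 96.29x1 + 78.88x2 + 85.34x3 subject to:
  5.46x1 + 4.03x2 + 5.34x3 ≥ 13.13   (energy)
  115x2 ≥ 238.8   (oxygenate mass)
  122.6x1 + 121.7x2 + 96.6x3 ≥ 289.7   (octane-barrels)
  x1, x2, x3 ≥ 0.
The cheapest feasible vertex uses only MTBE, reformate; toluene is not used. Binding constraints: energy and oxygenate mass.
So MTBE = 2.0765 barrels, reformate = 0.89169 barrels.
Objective = 78.88·2.0765 + 85.34·0.89169 = 239.8911.

$239.89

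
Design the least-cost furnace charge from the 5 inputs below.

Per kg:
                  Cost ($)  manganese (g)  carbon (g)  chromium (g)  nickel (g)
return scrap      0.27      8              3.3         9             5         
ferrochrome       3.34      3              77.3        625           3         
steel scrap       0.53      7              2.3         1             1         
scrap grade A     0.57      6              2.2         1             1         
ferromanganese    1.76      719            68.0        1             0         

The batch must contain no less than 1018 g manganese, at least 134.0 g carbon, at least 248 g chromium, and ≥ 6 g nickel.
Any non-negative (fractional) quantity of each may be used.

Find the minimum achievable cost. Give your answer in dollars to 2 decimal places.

$4.16

Set it up as a linear program. Let x1 = kg of return scrap, x2 = kg of ferrochrome, x3 = kg of steel scrap, x4 = kg of scrap grade A, x5 = kg of ferromanganese.
min 0.27x1 + 3.34x2 + 0.53x3 + 0.57x4 + 1.76x5 subject to:
  8x1 + 3x2 + 7x3 + 6x4 + 719x5 ≥ 1018   (manganese)
  3.3x1 + 77.3x2 + 2.3x3 + 2.2x4 + 68x5 ≥ 134   (carbon)
  9x1 + 625x2 + 1x3 + 1x4 + 1x5 ≥ 248   (chromium)
  5x1 + 3x2 + 1x3 + 1x4 ≥ 6   (nickel)
  x1, x2, x3, x4, x5 ≥ 0.
The cheapest feasible vertex uses only return scrap, ferrochrome, ferromanganese; steel scrap, scrap grade A are not used. Binding constraints: carbon, chromium, nickel.
So return scrap = 0.9717 kg, ferrochrome = 0.3804 kg, ferromanganese = 1.491 kg.
Total cost: 0.27·0.9717 + 3.34·0.3804 + 1.76·1.491 = 4.1571.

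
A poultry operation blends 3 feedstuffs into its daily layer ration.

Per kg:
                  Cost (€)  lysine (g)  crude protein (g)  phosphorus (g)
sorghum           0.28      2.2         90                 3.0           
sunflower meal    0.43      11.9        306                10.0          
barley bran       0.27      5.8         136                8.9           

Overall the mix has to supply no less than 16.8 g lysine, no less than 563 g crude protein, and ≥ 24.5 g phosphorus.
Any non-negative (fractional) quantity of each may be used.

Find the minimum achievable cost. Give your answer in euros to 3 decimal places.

€0.899

Set it up as a linear program. Let x1 = kg of sorghum, x2 = kg of sunflower meal, x3 = kg of barley bran.
Minimize 0.28x1 + 0.43x2 + 0.27x3 with:
  2.2x1 + 11.9x2 + 5.8x3 ≥ 16.8   (lysine)
  90x1 + 306x2 + 136x3 ≥ 563   (crude protein)
  3x1 + 10x2 + 8.9x3 ≥ 24.5   (phosphorus)
  x1, x2, x3 ≥ 0.
At the optimum only sunflower meal, barley bran are positive (sorghum = 0). Binding constraints: crude protein and phosphorus.
Solving gives x2 = 1.231, x3 = 1.369.
Total cost: 0.43·1.231 + 0.27·1.369 = 0.89896.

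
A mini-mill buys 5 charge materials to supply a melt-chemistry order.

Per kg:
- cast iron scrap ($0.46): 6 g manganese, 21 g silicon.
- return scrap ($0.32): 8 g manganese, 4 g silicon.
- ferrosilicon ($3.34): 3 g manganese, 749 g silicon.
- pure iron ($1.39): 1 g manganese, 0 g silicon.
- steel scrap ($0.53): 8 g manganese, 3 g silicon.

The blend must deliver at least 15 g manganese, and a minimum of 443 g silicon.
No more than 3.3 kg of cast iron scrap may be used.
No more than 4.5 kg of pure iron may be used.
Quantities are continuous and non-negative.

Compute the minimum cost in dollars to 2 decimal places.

Let x1 = kg of cast iron scrap, x2 = kg of return scrap, x3 = kg of ferrosilicon, x4 = kg of pure iron, x5 = kg of steel scrap.
Minimise 0.46x1 + 0.32x2 + 3.34x3 + 1.39x4 + 0.53x5 with:
  6x1 + 8x2 + 3x3 + 1x4 + 8x5 ≥ 15   (manganese)
  21x1 + 4x2 + 749x3 + 3x5 ≥ 443   (silicon)
  x1 ≤ 3.3
  x4 ≤ 4.5
  x1, x2, x3, x4, x5 ≥ 0.
At the optimum only return scrap, ferrosilicon are positive (cast iron scrap, pure iron, steel scrap = 0). The manganese and silicon requirements are met with equality.
Solving gives x2 = 1.657, x3 = 0.5826.
Objective = 0.32·1.657 + 3.34·0.5826 = 2.4761.

$2.48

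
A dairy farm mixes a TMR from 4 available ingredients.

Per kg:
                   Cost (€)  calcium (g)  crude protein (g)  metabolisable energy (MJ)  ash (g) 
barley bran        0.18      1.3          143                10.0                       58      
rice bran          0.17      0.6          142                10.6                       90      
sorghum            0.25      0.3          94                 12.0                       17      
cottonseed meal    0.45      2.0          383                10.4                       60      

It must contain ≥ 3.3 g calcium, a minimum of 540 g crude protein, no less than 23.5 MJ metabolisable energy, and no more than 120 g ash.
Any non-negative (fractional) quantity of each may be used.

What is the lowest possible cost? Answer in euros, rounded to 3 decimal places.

Set it up as a linear program. Let x1 = kg of barley bran, x2 = kg of rice bran, x3 = kg of sorghum, x4 = kg of cottonseed meal.
Minimize 0.18x1 + 0.17x2 + 0.25x3 + 0.45x4 subject to:
  1.3x1 + 0.6x2 + 0.3x3 + 2x4 ≥ 3.3   (calcium)
  143x1 + 142x2 + 94x3 + 383x4 ≥ 540   (crude protein)
  10x1 + 10.6x2 + 12x3 + 10.4x4 ≥ 23.5   (metabolisable energy)
  58x1 + 90x2 + 17x3 + 60x4 ≤ 120   (ash)
  x1, x2, x3, x4 ≥ 0.
The cheapest feasible vertex uses only barley bran, sorghum, cottonseed meal; rice bran is not used. There the crude protein, metabolisable energy, ash constraints are tight.
Solving gives x1 = 0.9752, x3 = 0.304, x4 = 0.9712.
Objective = 0.18·0.9752 + 0.25·0.304 + 0.45·0.9712 = 0.68858.

€0.689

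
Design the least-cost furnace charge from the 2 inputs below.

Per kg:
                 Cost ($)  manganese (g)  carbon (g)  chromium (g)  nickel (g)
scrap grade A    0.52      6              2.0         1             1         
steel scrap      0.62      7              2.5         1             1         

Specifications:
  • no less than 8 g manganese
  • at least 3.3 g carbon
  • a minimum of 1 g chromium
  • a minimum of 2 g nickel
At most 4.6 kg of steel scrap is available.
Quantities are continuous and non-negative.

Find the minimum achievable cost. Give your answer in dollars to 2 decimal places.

This is a linear program. Let x1 = kg of scrap grade A, x2 = kg of steel scrap.
min 0.52x1 + 0.62x2 with:
  6x1 + 7x2 ≥ 8   (manganese)
  2x1 + 2.5x2 ≥ 3.3   (carbon)
  1x1 + 1x2 ≥ 1   (chromium)
  1x1 + 1x2 ≥ 2   (nickel)
  x2 ≤ 4.6
  x1, x2 ≥ 0.
The optimal basis is {scrap grade A}; steel scrap drops out. The nickel requirement is met with equality.
Optimal quantities: scrap grade A = 2 kg.
Cost = 0.52·2 = 1.0400.

$1.04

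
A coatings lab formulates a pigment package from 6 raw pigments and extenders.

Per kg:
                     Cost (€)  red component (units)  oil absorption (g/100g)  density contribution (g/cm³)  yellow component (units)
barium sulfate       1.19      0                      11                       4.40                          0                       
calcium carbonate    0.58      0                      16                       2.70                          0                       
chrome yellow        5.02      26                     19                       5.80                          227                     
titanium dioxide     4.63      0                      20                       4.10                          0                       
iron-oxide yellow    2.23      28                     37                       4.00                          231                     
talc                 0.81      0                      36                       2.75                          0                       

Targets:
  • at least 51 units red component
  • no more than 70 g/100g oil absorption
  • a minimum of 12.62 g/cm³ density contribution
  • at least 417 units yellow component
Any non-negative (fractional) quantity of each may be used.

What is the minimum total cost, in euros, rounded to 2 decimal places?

Let x1 = kg of barium sulfate, x2 = kg of calcium carbonate, x3 = kg of chrome yellow, x4 = kg of titanium dioxide, x5 = kg of iron-oxide yellow, x6 = kg of talc.
min 1.19x1 + 0.58x2 + 5.02x3 + 4.63x4 + 2.23x5 + 0.81x6 subject to:
  26x3 + 28x5 ≥ 51   (red component)
  11x1 + 16x2 + 19x3 + 20x4 + 37x5 + 36x6 ≤ 70   (oil absorption)
  4.4x1 + 2.7x2 + 5.8x3 + 4.1x4 + 4x5 + 2.75x6 ≥ 12.62   (density contribution)
  227x3 + 231x5 ≥ 417   (yellow component)
  x1, x2, x3, x4, x5, x6 ≥ 0.
The minimum-cost mix takes nothing from calcium carbonate, titanium dioxide, talc — only barium sulfate, chrome yellow, iron-oxide yellow. The red component, oil absorption, density contribution requirements are met with equality.
Optimal quantities: barium sulfate = 0.9651 kg, chrome yellow = 0.5215 kg, iron-oxide yellow = 1.337 kg.
Hence cost = 1.19·0.9651 + 5.02·0.5215 + 2.23·1.337 = €6.7479.

€6.75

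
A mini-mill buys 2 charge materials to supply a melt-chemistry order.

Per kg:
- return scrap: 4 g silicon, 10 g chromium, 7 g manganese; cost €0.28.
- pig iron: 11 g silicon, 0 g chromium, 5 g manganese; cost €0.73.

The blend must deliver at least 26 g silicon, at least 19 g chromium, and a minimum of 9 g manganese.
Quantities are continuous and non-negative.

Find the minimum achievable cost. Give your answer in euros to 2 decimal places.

Let x1 = kg of return scrap, x2 = kg of pig iron.
Minimise 0.28x1 + 0.73x2 s.t.:
  4x1 + 11x2 ≥ 26   (silicon)
  10x1 ≥ 19   (chromium)
  7x1 + 5x2 ≥ 9   (manganese)
  x1, x2 ≥ 0.
Both inputs are positive at the optimum. There the silicon and chromium constraints are tight.
So return scrap = 1.9 kg, pig iron = 1.673 kg.
Cost = 0.28·1.9 + 0.73·1.673 = 1.7533.

€1.75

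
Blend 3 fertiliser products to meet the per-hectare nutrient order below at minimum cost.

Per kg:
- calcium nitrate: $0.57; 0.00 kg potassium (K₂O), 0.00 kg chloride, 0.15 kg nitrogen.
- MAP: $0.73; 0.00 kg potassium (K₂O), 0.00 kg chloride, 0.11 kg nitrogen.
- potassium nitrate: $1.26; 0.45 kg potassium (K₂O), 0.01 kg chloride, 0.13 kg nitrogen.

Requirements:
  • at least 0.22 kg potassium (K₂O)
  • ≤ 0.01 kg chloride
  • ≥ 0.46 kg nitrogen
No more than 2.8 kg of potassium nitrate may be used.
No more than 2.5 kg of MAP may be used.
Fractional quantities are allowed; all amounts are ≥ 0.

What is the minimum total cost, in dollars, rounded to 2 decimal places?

$2.12

Set it up as a linear program. Let x1 = kg of calcium nitrate, x2 = kg of MAP, x3 = kg of potassium nitrate.
Minimise 0.57x1 + 0.73x2 + 1.26x3 subject to:
  0.45x3 ≥ 0.22   (potassium (K₂O))
  0.01x3 ≤ 0.01   (chloride)
  0.15x1 + 0.11x2 + 0.13x3 ≥ 0.46   (nitrogen)
  x3 ≤ 2.8
  x2 ≤ 2.5
  x1, x2, x3 ≥ 0.
The optimal basis is {calcium nitrate, potassium nitrate}; MAP drops out. Binding constraints: potassium (K₂O) and nitrogen.
Optimal quantities: calcium nitrate = 2.643 kg, potassium nitrate = 0.4889 kg.
Hence cost = 0.57·2.643 + 1.26·0.4889 = $2.1225.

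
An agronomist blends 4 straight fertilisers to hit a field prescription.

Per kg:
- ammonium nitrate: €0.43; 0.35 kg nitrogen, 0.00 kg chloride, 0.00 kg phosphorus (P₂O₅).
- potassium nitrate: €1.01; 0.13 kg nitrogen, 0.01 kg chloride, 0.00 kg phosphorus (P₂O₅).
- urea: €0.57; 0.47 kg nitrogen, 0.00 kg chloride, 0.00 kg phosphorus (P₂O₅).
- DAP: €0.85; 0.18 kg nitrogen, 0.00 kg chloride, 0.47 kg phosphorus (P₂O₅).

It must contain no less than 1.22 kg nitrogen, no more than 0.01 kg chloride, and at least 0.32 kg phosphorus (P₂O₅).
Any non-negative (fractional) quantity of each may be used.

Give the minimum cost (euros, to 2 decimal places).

Set it up as a linear program. Let x1 = kg of ammonium nitrate, x2 = kg of potassium nitrate, x3 = kg of urea, x4 = kg of DAP.
min 0.43x1 + 1.01x2 + 0.57x3 + 0.85x4 with:
  0.35x1 + 0.13x2 + 0.47x3 + 0.18x4 ≥ 1.22   (nitrogen)
  0.01x2 ≤ 0.01   (chloride)
  0.47x4 ≥ 0.32   (phosphorus (P₂O₅))
  x1, x2, x3, x4 ≥ 0.
The optimal basis is {urea, DAP}; ammonium nitrate, potassium nitrate drop out. There the nitrogen and phosphorus (P₂O₅) constraints are tight.
Optimal quantities: urea = 2.335 kg, DAP = 0.6809 kg.
Objective = 0.57·2.335 + 0.85·0.6809 = 1.9097.

€1.91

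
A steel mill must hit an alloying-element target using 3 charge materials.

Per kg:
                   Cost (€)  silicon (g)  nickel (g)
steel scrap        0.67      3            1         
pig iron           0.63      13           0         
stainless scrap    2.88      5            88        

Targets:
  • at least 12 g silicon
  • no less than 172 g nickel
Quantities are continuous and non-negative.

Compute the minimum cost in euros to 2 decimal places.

Set it up as a linear program. Let x1 = kg of steel scrap, x2 = kg of pig iron, x3 = kg of stainless scrap.
min 0.67x1 + 0.63x2 + 2.88x3 with:
  3x1 + 13x2 + 5x3 ≥ 12   (silicon)
  1x1 + 88x3 ≥ 172   (nickel)
  x1, x2, x3 ≥ 0.
At the optimum only pig iron, stainless scrap are positive (steel scrap = 0). There the silicon and nickel constraints are tight.
So pig iron = 0.1713 kg, stainless scrap = 1.955 kg.
Total cost: 0.63·0.1713 + 2.88·1.955 = 5.7383.

€5.74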